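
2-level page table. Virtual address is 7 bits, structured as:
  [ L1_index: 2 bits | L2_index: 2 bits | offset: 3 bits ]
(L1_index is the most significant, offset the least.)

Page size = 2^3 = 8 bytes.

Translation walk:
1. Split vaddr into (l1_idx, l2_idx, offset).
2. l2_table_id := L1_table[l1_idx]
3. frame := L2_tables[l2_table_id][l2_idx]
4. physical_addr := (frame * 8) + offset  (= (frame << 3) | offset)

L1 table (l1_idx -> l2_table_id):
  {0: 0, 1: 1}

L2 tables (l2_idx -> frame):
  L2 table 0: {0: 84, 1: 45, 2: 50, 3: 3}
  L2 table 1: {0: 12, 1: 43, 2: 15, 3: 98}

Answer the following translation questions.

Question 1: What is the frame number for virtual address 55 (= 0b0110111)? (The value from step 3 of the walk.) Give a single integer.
vaddr = 55: l1_idx=1, l2_idx=2
L1[1] = 1; L2[1][2] = 15

Answer: 15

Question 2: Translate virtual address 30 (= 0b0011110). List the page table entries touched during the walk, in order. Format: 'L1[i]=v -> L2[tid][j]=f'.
Answer: L1[0]=0 -> L2[0][3]=3

Derivation:
vaddr = 30 = 0b0011110
Split: l1_idx=0, l2_idx=3, offset=6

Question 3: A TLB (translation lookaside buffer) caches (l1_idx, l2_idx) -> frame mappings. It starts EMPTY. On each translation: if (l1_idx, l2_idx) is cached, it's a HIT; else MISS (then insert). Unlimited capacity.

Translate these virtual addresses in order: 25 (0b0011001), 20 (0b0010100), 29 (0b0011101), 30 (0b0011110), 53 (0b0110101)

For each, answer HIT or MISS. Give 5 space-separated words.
Answer: MISS MISS HIT HIT MISS

Derivation:
vaddr=25: (0,3) not in TLB -> MISS, insert
vaddr=20: (0,2) not in TLB -> MISS, insert
vaddr=29: (0,3) in TLB -> HIT
vaddr=30: (0,3) in TLB -> HIT
vaddr=53: (1,2) not in TLB -> MISS, insert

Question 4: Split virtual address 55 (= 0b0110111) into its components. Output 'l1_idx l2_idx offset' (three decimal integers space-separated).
Answer: 1 2 7

Derivation:
vaddr = 55 = 0b0110111
  top 2 bits -> l1_idx = 1
  next 2 bits -> l2_idx = 2
  bottom 3 bits -> offset = 7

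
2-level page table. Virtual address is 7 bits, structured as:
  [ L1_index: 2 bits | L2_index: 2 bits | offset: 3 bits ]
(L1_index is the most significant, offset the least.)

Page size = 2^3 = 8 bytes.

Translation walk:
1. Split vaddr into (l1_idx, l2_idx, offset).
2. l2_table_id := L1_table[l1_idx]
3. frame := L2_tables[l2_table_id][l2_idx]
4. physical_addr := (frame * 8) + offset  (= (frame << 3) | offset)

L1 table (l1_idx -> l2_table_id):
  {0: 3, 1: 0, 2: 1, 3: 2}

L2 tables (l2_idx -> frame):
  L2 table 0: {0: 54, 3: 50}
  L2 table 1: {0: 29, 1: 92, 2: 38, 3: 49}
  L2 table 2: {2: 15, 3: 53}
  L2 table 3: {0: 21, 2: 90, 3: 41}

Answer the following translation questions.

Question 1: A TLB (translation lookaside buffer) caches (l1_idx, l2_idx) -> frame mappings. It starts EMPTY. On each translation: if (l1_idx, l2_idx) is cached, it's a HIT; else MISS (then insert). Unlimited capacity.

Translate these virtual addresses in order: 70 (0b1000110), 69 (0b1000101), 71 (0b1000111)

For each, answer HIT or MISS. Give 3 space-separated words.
Answer: MISS HIT HIT

Derivation:
vaddr=70: (2,0) not in TLB -> MISS, insert
vaddr=69: (2,0) in TLB -> HIT
vaddr=71: (2,0) in TLB -> HIT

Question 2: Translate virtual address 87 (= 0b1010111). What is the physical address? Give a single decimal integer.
vaddr = 87 = 0b1010111
Split: l1_idx=2, l2_idx=2, offset=7
L1[2] = 1
L2[1][2] = 38
paddr = 38 * 8 + 7 = 311

Answer: 311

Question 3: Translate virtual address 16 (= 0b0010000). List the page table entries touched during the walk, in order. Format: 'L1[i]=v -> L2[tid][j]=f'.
vaddr = 16 = 0b0010000
Split: l1_idx=0, l2_idx=2, offset=0

Answer: L1[0]=3 -> L2[3][2]=90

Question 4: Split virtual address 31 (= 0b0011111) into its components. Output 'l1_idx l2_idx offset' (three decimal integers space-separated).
vaddr = 31 = 0b0011111
  top 2 bits -> l1_idx = 0
  next 2 bits -> l2_idx = 3
  bottom 3 bits -> offset = 7

Answer: 0 3 7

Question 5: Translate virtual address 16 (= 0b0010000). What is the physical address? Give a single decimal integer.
vaddr = 16 = 0b0010000
Split: l1_idx=0, l2_idx=2, offset=0
L1[0] = 3
L2[3][2] = 90
paddr = 90 * 8 + 0 = 720

Answer: 720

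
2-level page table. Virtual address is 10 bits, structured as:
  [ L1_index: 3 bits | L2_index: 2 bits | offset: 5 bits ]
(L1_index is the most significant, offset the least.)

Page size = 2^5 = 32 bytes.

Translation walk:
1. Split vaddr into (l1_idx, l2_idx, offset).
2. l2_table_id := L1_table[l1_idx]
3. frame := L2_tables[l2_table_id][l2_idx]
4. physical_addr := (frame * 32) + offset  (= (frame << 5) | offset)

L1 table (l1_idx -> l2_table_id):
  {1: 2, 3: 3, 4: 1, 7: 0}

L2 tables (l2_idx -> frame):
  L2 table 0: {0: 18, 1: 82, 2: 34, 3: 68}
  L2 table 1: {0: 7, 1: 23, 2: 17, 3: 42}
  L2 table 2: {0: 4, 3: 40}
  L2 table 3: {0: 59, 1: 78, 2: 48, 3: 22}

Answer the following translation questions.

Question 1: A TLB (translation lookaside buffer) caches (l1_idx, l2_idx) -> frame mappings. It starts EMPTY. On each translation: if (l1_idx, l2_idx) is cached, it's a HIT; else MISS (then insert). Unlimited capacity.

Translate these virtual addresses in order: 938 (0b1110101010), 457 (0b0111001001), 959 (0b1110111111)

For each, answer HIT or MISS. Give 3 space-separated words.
Answer: MISS MISS HIT

Derivation:
vaddr=938: (7,1) not in TLB -> MISS, insert
vaddr=457: (3,2) not in TLB -> MISS, insert
vaddr=959: (7,1) in TLB -> HIT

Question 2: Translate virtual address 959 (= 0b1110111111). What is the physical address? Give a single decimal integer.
vaddr = 959 = 0b1110111111
Split: l1_idx=7, l2_idx=1, offset=31
L1[7] = 0
L2[0][1] = 82
paddr = 82 * 32 + 31 = 2655

Answer: 2655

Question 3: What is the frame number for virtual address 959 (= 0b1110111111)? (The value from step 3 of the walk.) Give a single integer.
Answer: 82

Derivation:
vaddr = 959: l1_idx=7, l2_idx=1
L1[7] = 0; L2[0][1] = 82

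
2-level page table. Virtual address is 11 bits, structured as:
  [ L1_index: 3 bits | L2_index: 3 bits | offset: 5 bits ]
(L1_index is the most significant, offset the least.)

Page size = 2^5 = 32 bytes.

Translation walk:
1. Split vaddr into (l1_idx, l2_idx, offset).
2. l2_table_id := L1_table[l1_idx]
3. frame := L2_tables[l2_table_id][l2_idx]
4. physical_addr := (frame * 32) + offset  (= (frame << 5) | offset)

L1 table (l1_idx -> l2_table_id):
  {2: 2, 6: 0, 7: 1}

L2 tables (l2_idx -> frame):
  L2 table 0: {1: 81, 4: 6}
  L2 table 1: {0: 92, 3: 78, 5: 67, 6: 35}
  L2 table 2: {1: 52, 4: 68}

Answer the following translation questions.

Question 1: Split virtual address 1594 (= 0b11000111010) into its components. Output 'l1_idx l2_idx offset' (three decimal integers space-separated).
vaddr = 1594 = 0b11000111010
  top 3 bits -> l1_idx = 6
  next 3 bits -> l2_idx = 1
  bottom 5 bits -> offset = 26

Answer: 6 1 26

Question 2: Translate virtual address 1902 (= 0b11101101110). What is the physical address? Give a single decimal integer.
Answer: 2510

Derivation:
vaddr = 1902 = 0b11101101110
Split: l1_idx=7, l2_idx=3, offset=14
L1[7] = 1
L2[1][3] = 78
paddr = 78 * 32 + 14 = 2510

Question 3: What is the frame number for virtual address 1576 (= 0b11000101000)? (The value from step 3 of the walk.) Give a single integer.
vaddr = 1576: l1_idx=6, l2_idx=1
L1[6] = 0; L2[0][1] = 81

Answer: 81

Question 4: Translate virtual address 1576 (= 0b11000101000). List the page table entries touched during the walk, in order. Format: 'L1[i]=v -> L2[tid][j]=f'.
vaddr = 1576 = 0b11000101000
Split: l1_idx=6, l2_idx=1, offset=8

Answer: L1[6]=0 -> L2[0][1]=81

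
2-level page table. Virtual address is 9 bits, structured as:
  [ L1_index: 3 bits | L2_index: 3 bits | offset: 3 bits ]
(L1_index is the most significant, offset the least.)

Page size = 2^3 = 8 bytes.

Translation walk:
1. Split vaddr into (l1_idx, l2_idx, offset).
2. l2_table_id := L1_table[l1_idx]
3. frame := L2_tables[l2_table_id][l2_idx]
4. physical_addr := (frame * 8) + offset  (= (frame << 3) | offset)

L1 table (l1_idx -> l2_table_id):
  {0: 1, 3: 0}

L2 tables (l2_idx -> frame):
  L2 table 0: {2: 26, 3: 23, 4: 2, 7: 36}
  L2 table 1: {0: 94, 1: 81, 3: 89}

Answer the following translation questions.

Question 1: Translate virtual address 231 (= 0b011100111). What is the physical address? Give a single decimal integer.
Answer: 23

Derivation:
vaddr = 231 = 0b011100111
Split: l1_idx=3, l2_idx=4, offset=7
L1[3] = 0
L2[0][4] = 2
paddr = 2 * 8 + 7 = 23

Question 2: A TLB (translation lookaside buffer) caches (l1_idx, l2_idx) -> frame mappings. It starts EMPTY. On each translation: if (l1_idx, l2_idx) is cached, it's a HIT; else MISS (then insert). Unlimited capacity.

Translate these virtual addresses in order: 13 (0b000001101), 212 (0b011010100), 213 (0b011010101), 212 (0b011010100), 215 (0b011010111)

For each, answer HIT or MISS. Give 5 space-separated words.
vaddr=13: (0,1) not in TLB -> MISS, insert
vaddr=212: (3,2) not in TLB -> MISS, insert
vaddr=213: (3,2) in TLB -> HIT
vaddr=212: (3,2) in TLB -> HIT
vaddr=215: (3,2) in TLB -> HIT

Answer: MISS MISS HIT HIT HIT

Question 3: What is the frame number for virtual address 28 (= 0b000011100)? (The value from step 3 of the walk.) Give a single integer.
Answer: 89

Derivation:
vaddr = 28: l1_idx=0, l2_idx=3
L1[0] = 1; L2[1][3] = 89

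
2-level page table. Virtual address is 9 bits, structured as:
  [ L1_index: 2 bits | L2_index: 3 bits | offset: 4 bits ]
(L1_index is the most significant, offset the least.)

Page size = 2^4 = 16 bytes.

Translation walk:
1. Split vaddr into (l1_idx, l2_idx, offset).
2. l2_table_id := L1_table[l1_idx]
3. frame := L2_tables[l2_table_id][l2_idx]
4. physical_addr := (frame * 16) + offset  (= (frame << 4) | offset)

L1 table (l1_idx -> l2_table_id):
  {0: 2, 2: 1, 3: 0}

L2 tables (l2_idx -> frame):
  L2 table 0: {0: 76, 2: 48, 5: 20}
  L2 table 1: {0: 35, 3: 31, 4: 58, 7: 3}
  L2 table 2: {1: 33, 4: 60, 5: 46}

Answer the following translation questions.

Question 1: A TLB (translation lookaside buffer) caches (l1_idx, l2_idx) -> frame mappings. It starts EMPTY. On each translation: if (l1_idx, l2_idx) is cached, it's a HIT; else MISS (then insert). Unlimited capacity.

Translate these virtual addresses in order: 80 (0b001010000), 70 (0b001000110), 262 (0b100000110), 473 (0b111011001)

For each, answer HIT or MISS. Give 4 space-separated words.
vaddr=80: (0,5) not in TLB -> MISS, insert
vaddr=70: (0,4) not in TLB -> MISS, insert
vaddr=262: (2,0) not in TLB -> MISS, insert
vaddr=473: (3,5) not in TLB -> MISS, insert

Answer: MISS MISS MISS MISS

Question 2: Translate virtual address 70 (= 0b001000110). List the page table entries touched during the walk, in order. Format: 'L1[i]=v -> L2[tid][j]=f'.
vaddr = 70 = 0b001000110
Split: l1_idx=0, l2_idx=4, offset=6

Answer: L1[0]=2 -> L2[2][4]=60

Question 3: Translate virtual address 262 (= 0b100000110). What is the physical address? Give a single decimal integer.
Answer: 566

Derivation:
vaddr = 262 = 0b100000110
Split: l1_idx=2, l2_idx=0, offset=6
L1[2] = 1
L2[1][0] = 35
paddr = 35 * 16 + 6 = 566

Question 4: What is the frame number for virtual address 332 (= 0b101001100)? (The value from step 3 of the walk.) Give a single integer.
vaddr = 332: l1_idx=2, l2_idx=4
L1[2] = 1; L2[1][4] = 58

Answer: 58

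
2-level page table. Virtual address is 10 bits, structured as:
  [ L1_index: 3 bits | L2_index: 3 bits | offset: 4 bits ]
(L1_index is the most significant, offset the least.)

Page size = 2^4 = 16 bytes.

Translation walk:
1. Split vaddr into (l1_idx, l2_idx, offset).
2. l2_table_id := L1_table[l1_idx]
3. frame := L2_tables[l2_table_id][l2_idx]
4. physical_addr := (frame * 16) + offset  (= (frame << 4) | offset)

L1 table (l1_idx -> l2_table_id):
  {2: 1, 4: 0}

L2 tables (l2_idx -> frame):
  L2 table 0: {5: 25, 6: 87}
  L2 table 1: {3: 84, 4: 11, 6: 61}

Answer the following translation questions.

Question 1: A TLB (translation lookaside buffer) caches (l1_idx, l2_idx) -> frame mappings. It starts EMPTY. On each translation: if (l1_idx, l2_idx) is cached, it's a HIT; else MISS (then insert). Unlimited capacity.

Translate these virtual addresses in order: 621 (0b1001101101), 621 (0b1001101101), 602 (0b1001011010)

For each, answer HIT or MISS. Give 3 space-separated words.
Answer: MISS HIT MISS

Derivation:
vaddr=621: (4,6) not in TLB -> MISS, insert
vaddr=621: (4,6) in TLB -> HIT
vaddr=602: (4,5) not in TLB -> MISS, insert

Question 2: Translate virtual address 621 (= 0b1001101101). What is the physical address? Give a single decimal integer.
vaddr = 621 = 0b1001101101
Split: l1_idx=4, l2_idx=6, offset=13
L1[4] = 0
L2[0][6] = 87
paddr = 87 * 16 + 13 = 1405

Answer: 1405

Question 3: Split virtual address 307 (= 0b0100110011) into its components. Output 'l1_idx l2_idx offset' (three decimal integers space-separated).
Answer: 2 3 3

Derivation:
vaddr = 307 = 0b0100110011
  top 3 bits -> l1_idx = 2
  next 3 bits -> l2_idx = 3
  bottom 4 bits -> offset = 3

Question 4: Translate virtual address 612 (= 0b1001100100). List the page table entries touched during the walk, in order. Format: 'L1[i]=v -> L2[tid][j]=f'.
Answer: L1[4]=0 -> L2[0][6]=87

Derivation:
vaddr = 612 = 0b1001100100
Split: l1_idx=4, l2_idx=6, offset=4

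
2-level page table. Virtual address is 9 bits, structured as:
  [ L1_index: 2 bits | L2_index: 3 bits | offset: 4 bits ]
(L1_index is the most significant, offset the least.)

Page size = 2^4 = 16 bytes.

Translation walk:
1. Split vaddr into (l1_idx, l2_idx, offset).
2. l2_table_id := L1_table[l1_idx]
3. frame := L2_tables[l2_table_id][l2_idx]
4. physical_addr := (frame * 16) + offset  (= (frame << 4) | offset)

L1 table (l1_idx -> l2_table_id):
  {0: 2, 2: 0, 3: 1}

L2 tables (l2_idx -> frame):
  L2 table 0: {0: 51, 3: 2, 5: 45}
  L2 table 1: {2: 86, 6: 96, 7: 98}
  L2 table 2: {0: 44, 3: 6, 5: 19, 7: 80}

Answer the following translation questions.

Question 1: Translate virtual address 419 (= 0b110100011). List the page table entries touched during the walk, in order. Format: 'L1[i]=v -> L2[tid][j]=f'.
vaddr = 419 = 0b110100011
Split: l1_idx=3, l2_idx=2, offset=3

Answer: L1[3]=1 -> L2[1][2]=86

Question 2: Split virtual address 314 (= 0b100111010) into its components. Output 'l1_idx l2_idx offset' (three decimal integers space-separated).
Answer: 2 3 10

Derivation:
vaddr = 314 = 0b100111010
  top 2 bits -> l1_idx = 2
  next 3 bits -> l2_idx = 3
  bottom 4 bits -> offset = 10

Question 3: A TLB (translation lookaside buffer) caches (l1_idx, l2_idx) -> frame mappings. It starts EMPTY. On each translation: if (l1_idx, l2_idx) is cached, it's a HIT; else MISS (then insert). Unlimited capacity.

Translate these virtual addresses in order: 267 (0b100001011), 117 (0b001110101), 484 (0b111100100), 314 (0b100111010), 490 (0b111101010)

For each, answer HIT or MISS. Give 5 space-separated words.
Answer: MISS MISS MISS MISS HIT

Derivation:
vaddr=267: (2,0) not in TLB -> MISS, insert
vaddr=117: (0,7) not in TLB -> MISS, insert
vaddr=484: (3,6) not in TLB -> MISS, insert
vaddr=314: (2,3) not in TLB -> MISS, insert
vaddr=490: (3,6) in TLB -> HIT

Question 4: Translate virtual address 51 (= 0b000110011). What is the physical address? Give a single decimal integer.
Answer: 99

Derivation:
vaddr = 51 = 0b000110011
Split: l1_idx=0, l2_idx=3, offset=3
L1[0] = 2
L2[2][3] = 6
paddr = 6 * 16 + 3 = 99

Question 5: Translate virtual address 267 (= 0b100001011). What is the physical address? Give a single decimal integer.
Answer: 827

Derivation:
vaddr = 267 = 0b100001011
Split: l1_idx=2, l2_idx=0, offset=11
L1[2] = 0
L2[0][0] = 51
paddr = 51 * 16 + 11 = 827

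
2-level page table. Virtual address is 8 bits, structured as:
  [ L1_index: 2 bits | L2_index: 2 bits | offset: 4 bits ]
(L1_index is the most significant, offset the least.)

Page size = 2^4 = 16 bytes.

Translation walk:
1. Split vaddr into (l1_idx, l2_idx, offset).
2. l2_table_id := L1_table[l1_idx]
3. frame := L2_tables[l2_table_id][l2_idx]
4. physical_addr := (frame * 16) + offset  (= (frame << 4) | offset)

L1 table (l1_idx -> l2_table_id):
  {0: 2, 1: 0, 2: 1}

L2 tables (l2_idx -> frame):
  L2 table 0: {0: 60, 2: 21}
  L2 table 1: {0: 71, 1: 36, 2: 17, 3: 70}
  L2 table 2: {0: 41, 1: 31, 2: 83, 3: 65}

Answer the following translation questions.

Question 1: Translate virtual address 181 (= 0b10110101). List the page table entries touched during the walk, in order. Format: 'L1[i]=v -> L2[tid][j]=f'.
vaddr = 181 = 0b10110101
Split: l1_idx=2, l2_idx=3, offset=5

Answer: L1[2]=1 -> L2[1][3]=70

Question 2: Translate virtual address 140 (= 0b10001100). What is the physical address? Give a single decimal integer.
Answer: 1148

Derivation:
vaddr = 140 = 0b10001100
Split: l1_idx=2, l2_idx=0, offset=12
L1[2] = 1
L2[1][0] = 71
paddr = 71 * 16 + 12 = 1148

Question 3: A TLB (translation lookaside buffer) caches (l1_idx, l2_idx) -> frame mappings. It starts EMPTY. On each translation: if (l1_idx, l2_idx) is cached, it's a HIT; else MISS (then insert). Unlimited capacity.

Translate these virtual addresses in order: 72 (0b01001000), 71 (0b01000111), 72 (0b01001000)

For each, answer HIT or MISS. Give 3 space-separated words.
Answer: MISS HIT HIT

Derivation:
vaddr=72: (1,0) not in TLB -> MISS, insert
vaddr=71: (1,0) in TLB -> HIT
vaddr=72: (1,0) in TLB -> HIT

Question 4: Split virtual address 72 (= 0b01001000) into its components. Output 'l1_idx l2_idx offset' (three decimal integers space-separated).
vaddr = 72 = 0b01001000
  top 2 bits -> l1_idx = 1
  next 2 bits -> l2_idx = 0
  bottom 4 bits -> offset = 8

Answer: 1 0 8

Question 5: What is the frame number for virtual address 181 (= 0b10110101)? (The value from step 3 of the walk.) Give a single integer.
Answer: 70

Derivation:
vaddr = 181: l1_idx=2, l2_idx=3
L1[2] = 1; L2[1][3] = 70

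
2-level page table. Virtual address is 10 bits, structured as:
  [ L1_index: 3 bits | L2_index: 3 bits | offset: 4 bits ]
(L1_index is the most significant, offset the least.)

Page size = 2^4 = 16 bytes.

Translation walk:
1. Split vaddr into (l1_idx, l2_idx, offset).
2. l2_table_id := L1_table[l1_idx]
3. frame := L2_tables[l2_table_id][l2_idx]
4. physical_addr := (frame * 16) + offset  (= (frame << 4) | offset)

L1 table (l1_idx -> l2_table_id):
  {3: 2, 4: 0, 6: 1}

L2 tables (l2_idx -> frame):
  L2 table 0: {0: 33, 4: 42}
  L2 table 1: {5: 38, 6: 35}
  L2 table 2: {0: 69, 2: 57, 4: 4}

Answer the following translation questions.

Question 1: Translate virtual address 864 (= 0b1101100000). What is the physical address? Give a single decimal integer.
Answer: 560

Derivation:
vaddr = 864 = 0b1101100000
Split: l1_idx=6, l2_idx=6, offset=0
L1[6] = 1
L2[1][6] = 35
paddr = 35 * 16 + 0 = 560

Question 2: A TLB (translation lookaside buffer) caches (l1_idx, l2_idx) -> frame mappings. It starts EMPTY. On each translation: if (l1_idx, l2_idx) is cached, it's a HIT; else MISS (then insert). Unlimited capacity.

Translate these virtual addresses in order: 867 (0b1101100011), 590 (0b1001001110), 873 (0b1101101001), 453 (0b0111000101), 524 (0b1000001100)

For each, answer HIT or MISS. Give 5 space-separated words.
Answer: MISS MISS HIT MISS MISS

Derivation:
vaddr=867: (6,6) not in TLB -> MISS, insert
vaddr=590: (4,4) not in TLB -> MISS, insert
vaddr=873: (6,6) in TLB -> HIT
vaddr=453: (3,4) not in TLB -> MISS, insert
vaddr=524: (4,0) not in TLB -> MISS, insert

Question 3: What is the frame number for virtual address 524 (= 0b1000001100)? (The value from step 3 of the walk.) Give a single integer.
vaddr = 524: l1_idx=4, l2_idx=0
L1[4] = 0; L2[0][0] = 33

Answer: 33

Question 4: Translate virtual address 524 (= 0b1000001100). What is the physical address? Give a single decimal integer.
Answer: 540

Derivation:
vaddr = 524 = 0b1000001100
Split: l1_idx=4, l2_idx=0, offset=12
L1[4] = 0
L2[0][0] = 33
paddr = 33 * 16 + 12 = 540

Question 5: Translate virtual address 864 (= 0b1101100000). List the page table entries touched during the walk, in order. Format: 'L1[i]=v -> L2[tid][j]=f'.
Answer: L1[6]=1 -> L2[1][6]=35

Derivation:
vaddr = 864 = 0b1101100000
Split: l1_idx=6, l2_idx=6, offset=0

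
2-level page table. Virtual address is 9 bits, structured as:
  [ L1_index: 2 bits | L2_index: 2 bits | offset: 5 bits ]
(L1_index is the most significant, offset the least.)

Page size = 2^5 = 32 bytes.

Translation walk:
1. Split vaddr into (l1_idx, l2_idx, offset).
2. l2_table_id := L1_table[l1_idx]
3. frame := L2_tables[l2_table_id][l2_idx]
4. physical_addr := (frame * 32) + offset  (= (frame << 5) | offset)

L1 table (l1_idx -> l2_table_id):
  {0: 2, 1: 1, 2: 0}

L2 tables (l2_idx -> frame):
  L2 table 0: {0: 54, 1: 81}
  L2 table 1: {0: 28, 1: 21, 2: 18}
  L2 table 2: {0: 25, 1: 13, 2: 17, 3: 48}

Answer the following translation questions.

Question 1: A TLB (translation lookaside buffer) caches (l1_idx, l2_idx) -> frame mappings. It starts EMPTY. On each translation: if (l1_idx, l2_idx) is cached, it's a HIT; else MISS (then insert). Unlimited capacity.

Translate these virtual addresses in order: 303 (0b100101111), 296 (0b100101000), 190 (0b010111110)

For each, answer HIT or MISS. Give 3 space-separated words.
vaddr=303: (2,1) not in TLB -> MISS, insert
vaddr=296: (2,1) in TLB -> HIT
vaddr=190: (1,1) not in TLB -> MISS, insert

Answer: MISS HIT MISS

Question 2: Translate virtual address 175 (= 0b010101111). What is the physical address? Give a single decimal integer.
vaddr = 175 = 0b010101111
Split: l1_idx=1, l2_idx=1, offset=15
L1[1] = 1
L2[1][1] = 21
paddr = 21 * 32 + 15 = 687

Answer: 687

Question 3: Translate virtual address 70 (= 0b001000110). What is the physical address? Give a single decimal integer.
vaddr = 70 = 0b001000110
Split: l1_idx=0, l2_idx=2, offset=6
L1[0] = 2
L2[2][2] = 17
paddr = 17 * 32 + 6 = 550

Answer: 550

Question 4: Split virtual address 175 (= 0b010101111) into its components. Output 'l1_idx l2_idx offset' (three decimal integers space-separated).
vaddr = 175 = 0b010101111
  top 2 bits -> l1_idx = 1
  next 2 bits -> l2_idx = 1
  bottom 5 bits -> offset = 15

Answer: 1 1 15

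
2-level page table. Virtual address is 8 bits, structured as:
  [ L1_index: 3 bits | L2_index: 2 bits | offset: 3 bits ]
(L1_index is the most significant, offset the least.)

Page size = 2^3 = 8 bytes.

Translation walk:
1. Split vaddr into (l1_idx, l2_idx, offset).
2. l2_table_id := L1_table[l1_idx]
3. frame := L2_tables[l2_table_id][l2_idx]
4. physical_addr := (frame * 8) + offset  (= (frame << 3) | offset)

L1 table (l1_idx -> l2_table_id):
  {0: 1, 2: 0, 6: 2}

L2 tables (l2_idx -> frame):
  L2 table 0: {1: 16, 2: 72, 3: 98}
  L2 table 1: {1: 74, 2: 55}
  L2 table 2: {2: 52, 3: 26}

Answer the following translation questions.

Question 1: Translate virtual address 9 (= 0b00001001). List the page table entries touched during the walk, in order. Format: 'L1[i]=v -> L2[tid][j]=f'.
Answer: L1[0]=1 -> L2[1][1]=74

Derivation:
vaddr = 9 = 0b00001001
Split: l1_idx=0, l2_idx=1, offset=1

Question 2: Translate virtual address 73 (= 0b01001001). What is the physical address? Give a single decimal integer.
Answer: 129

Derivation:
vaddr = 73 = 0b01001001
Split: l1_idx=2, l2_idx=1, offset=1
L1[2] = 0
L2[0][1] = 16
paddr = 16 * 8 + 1 = 129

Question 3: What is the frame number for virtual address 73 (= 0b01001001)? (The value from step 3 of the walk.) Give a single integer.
Answer: 16

Derivation:
vaddr = 73: l1_idx=2, l2_idx=1
L1[2] = 0; L2[0][1] = 16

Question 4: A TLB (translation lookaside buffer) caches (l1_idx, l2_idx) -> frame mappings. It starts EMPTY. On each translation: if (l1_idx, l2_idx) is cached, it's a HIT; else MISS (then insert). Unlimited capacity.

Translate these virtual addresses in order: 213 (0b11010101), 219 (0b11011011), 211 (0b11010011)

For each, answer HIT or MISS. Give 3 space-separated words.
vaddr=213: (6,2) not in TLB -> MISS, insert
vaddr=219: (6,3) not in TLB -> MISS, insert
vaddr=211: (6,2) in TLB -> HIT

Answer: MISS MISS HIT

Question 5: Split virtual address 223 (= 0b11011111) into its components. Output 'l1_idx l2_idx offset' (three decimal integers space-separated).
Answer: 6 3 7

Derivation:
vaddr = 223 = 0b11011111
  top 3 bits -> l1_idx = 6
  next 2 bits -> l2_idx = 3
  bottom 3 bits -> offset = 7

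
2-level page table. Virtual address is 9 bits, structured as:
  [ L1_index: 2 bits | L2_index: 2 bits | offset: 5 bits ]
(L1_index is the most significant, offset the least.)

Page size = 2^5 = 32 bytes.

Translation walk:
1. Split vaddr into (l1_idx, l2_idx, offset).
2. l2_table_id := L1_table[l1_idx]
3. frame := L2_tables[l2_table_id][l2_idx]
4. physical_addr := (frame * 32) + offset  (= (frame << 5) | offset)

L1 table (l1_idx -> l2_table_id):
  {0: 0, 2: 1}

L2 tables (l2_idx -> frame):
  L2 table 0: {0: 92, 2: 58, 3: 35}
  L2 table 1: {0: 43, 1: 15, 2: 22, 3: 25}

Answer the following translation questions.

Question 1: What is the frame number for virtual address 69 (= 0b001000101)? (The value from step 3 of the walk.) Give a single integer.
Answer: 58

Derivation:
vaddr = 69: l1_idx=0, l2_idx=2
L1[0] = 0; L2[0][2] = 58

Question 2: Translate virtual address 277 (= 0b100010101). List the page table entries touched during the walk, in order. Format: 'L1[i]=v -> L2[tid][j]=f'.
vaddr = 277 = 0b100010101
Split: l1_idx=2, l2_idx=0, offset=21

Answer: L1[2]=1 -> L2[1][0]=43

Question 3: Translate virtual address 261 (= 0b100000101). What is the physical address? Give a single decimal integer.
Answer: 1381

Derivation:
vaddr = 261 = 0b100000101
Split: l1_idx=2, l2_idx=0, offset=5
L1[2] = 1
L2[1][0] = 43
paddr = 43 * 32 + 5 = 1381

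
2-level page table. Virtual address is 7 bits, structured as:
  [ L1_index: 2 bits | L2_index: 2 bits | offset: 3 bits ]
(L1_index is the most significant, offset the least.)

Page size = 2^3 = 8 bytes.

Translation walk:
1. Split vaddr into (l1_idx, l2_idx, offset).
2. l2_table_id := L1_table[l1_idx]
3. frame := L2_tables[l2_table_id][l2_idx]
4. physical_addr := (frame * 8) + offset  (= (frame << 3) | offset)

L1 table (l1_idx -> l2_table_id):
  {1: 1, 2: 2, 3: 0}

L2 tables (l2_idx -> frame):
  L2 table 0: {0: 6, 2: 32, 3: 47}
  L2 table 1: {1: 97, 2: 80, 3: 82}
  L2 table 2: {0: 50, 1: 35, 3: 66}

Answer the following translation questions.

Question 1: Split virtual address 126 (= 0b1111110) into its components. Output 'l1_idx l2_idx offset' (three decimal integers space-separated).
vaddr = 126 = 0b1111110
  top 2 bits -> l1_idx = 3
  next 2 bits -> l2_idx = 3
  bottom 3 bits -> offset = 6

Answer: 3 3 6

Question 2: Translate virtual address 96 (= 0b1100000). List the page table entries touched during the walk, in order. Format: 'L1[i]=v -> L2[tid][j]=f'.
Answer: L1[3]=0 -> L2[0][0]=6

Derivation:
vaddr = 96 = 0b1100000
Split: l1_idx=3, l2_idx=0, offset=0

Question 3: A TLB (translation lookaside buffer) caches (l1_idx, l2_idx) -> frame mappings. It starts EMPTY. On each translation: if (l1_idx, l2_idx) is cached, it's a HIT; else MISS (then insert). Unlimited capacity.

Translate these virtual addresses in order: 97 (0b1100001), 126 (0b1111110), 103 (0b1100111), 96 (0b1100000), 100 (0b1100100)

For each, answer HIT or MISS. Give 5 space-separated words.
vaddr=97: (3,0) not in TLB -> MISS, insert
vaddr=126: (3,3) not in TLB -> MISS, insert
vaddr=103: (3,0) in TLB -> HIT
vaddr=96: (3,0) in TLB -> HIT
vaddr=100: (3,0) in TLB -> HIT

Answer: MISS MISS HIT HIT HIT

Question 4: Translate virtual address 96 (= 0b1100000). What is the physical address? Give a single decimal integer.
vaddr = 96 = 0b1100000
Split: l1_idx=3, l2_idx=0, offset=0
L1[3] = 0
L2[0][0] = 6
paddr = 6 * 8 + 0 = 48

Answer: 48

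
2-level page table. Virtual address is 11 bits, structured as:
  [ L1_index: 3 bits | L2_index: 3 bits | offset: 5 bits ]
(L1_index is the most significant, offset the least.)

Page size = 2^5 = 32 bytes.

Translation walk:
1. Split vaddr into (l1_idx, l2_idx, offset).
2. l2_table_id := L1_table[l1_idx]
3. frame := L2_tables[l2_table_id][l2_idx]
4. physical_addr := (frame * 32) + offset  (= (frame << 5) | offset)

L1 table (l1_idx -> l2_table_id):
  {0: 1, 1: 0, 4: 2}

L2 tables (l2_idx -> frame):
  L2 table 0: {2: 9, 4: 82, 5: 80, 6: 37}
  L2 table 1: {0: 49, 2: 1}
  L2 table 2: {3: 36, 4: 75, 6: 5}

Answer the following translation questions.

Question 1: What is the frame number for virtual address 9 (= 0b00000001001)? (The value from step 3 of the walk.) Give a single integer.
Answer: 49

Derivation:
vaddr = 9: l1_idx=0, l2_idx=0
L1[0] = 1; L2[1][0] = 49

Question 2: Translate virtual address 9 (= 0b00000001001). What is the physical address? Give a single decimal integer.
vaddr = 9 = 0b00000001001
Split: l1_idx=0, l2_idx=0, offset=9
L1[0] = 1
L2[1][0] = 49
paddr = 49 * 32 + 9 = 1577

Answer: 1577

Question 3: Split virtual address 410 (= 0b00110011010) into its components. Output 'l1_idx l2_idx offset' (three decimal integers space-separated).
Answer: 1 4 26

Derivation:
vaddr = 410 = 0b00110011010
  top 3 bits -> l1_idx = 1
  next 3 bits -> l2_idx = 4
  bottom 5 bits -> offset = 26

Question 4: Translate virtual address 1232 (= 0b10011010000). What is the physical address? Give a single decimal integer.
Answer: 176

Derivation:
vaddr = 1232 = 0b10011010000
Split: l1_idx=4, l2_idx=6, offset=16
L1[4] = 2
L2[2][6] = 5
paddr = 5 * 32 + 16 = 176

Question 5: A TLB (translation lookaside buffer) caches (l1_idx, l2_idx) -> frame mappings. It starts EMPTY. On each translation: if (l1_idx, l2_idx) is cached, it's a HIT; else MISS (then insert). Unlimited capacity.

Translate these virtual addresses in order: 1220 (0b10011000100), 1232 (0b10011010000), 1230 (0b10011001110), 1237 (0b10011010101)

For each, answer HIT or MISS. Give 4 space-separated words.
Answer: MISS HIT HIT HIT

Derivation:
vaddr=1220: (4,6) not in TLB -> MISS, insert
vaddr=1232: (4,6) in TLB -> HIT
vaddr=1230: (4,6) in TLB -> HIT
vaddr=1237: (4,6) in TLB -> HIT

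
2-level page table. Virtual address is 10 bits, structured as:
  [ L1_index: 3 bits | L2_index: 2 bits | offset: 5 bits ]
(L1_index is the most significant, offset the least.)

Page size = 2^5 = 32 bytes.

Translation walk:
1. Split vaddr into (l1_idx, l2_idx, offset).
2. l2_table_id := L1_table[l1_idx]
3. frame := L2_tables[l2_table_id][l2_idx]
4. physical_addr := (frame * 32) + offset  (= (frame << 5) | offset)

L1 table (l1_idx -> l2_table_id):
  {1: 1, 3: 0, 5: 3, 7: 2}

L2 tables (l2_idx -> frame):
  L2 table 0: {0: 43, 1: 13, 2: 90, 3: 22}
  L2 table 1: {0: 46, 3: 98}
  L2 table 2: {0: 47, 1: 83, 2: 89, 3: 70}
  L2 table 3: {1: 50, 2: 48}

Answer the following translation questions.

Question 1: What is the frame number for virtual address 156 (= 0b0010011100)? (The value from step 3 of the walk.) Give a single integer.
vaddr = 156: l1_idx=1, l2_idx=0
L1[1] = 1; L2[1][0] = 46

Answer: 46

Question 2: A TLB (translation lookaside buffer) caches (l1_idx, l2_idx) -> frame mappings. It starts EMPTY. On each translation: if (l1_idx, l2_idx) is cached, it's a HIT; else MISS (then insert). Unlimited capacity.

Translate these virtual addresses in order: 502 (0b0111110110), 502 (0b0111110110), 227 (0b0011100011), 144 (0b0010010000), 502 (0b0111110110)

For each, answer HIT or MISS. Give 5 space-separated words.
vaddr=502: (3,3) not in TLB -> MISS, insert
vaddr=502: (3,3) in TLB -> HIT
vaddr=227: (1,3) not in TLB -> MISS, insert
vaddr=144: (1,0) not in TLB -> MISS, insert
vaddr=502: (3,3) in TLB -> HIT

Answer: MISS HIT MISS MISS HIT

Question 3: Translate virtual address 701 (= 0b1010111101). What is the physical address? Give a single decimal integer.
vaddr = 701 = 0b1010111101
Split: l1_idx=5, l2_idx=1, offset=29
L1[5] = 3
L2[3][1] = 50
paddr = 50 * 32 + 29 = 1629

Answer: 1629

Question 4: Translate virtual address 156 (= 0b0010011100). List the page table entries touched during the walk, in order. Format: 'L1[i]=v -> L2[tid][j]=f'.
Answer: L1[1]=1 -> L2[1][0]=46

Derivation:
vaddr = 156 = 0b0010011100
Split: l1_idx=1, l2_idx=0, offset=28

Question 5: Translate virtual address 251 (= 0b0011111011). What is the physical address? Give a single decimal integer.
vaddr = 251 = 0b0011111011
Split: l1_idx=1, l2_idx=3, offset=27
L1[1] = 1
L2[1][3] = 98
paddr = 98 * 32 + 27 = 3163

Answer: 3163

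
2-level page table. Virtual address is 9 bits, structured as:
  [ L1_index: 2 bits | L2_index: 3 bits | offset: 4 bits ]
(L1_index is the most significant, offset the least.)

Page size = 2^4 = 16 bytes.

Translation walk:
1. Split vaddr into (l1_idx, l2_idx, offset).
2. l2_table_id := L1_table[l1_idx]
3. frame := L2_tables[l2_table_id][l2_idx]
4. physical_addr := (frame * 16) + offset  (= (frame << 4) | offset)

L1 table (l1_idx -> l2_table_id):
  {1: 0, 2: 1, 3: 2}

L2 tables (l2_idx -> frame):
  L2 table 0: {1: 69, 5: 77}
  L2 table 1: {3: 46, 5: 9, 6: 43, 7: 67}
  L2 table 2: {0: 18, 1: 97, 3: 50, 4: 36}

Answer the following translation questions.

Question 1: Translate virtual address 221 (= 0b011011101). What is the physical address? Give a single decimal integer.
vaddr = 221 = 0b011011101
Split: l1_idx=1, l2_idx=5, offset=13
L1[1] = 0
L2[0][5] = 77
paddr = 77 * 16 + 13 = 1245

Answer: 1245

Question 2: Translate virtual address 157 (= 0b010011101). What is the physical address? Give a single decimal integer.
Answer: 1117

Derivation:
vaddr = 157 = 0b010011101
Split: l1_idx=1, l2_idx=1, offset=13
L1[1] = 0
L2[0][1] = 69
paddr = 69 * 16 + 13 = 1117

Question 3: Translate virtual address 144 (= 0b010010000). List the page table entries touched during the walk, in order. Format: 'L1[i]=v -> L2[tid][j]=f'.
vaddr = 144 = 0b010010000
Split: l1_idx=1, l2_idx=1, offset=0

Answer: L1[1]=0 -> L2[0][1]=69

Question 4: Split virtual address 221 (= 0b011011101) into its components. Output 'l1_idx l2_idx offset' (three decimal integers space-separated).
Answer: 1 5 13

Derivation:
vaddr = 221 = 0b011011101
  top 2 bits -> l1_idx = 1
  next 3 bits -> l2_idx = 5
  bottom 4 bits -> offset = 13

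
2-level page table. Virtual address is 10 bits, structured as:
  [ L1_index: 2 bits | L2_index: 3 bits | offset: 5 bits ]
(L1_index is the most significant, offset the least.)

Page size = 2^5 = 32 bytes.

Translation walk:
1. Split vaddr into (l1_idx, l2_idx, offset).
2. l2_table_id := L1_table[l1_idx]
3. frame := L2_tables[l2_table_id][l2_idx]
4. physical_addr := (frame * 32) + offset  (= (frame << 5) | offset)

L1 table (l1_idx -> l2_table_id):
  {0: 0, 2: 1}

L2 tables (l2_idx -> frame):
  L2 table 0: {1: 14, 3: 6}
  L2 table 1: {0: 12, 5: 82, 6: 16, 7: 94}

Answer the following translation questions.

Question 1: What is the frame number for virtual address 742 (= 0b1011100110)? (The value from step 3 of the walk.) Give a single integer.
Answer: 94

Derivation:
vaddr = 742: l1_idx=2, l2_idx=7
L1[2] = 1; L2[1][7] = 94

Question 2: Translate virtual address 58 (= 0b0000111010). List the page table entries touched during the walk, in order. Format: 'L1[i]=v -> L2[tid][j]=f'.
Answer: L1[0]=0 -> L2[0][1]=14

Derivation:
vaddr = 58 = 0b0000111010
Split: l1_idx=0, l2_idx=1, offset=26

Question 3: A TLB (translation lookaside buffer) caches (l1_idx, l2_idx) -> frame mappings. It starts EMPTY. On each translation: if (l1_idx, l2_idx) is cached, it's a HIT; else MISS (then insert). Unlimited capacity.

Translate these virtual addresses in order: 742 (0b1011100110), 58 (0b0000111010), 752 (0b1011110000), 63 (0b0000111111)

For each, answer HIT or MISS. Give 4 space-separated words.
Answer: MISS MISS HIT HIT

Derivation:
vaddr=742: (2,7) not in TLB -> MISS, insert
vaddr=58: (0,1) not in TLB -> MISS, insert
vaddr=752: (2,7) in TLB -> HIT
vaddr=63: (0,1) in TLB -> HIT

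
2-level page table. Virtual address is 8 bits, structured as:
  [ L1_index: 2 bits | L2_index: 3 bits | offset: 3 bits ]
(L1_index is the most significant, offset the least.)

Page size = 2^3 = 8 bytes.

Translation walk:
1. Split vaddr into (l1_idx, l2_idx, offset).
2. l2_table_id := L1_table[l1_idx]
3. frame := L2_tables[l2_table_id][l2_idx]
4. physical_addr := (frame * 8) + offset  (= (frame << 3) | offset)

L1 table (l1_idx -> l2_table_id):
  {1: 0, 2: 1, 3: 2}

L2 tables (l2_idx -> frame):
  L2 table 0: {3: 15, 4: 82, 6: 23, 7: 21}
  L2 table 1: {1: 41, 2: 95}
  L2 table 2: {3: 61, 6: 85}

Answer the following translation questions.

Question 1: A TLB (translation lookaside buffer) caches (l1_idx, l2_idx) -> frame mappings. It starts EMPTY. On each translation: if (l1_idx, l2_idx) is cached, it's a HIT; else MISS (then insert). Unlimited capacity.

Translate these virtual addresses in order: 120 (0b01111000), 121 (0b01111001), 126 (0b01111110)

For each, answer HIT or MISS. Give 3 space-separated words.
vaddr=120: (1,7) not in TLB -> MISS, insert
vaddr=121: (1,7) in TLB -> HIT
vaddr=126: (1,7) in TLB -> HIT

Answer: MISS HIT HIT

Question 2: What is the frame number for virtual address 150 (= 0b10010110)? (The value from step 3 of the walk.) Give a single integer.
Answer: 95

Derivation:
vaddr = 150: l1_idx=2, l2_idx=2
L1[2] = 1; L2[1][2] = 95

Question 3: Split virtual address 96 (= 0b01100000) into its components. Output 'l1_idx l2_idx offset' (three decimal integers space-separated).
Answer: 1 4 0

Derivation:
vaddr = 96 = 0b01100000
  top 2 bits -> l1_idx = 1
  next 3 bits -> l2_idx = 4
  bottom 3 bits -> offset = 0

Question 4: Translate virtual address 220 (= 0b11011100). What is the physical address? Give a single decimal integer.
vaddr = 220 = 0b11011100
Split: l1_idx=3, l2_idx=3, offset=4
L1[3] = 2
L2[2][3] = 61
paddr = 61 * 8 + 4 = 492

Answer: 492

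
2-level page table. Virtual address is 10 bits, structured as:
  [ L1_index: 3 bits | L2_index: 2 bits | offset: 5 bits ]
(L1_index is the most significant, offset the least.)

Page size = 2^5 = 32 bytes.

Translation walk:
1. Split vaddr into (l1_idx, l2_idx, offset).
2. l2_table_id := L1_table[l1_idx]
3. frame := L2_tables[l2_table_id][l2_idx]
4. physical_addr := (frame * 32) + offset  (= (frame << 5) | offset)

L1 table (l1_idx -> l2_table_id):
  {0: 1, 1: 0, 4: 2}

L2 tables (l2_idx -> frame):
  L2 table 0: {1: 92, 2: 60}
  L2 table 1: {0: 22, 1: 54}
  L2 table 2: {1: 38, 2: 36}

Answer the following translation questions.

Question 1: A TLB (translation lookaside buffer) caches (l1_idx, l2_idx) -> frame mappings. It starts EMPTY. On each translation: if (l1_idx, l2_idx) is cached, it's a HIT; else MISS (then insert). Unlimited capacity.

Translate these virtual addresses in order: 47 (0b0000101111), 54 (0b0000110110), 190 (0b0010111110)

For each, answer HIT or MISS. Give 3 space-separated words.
vaddr=47: (0,1) not in TLB -> MISS, insert
vaddr=54: (0,1) in TLB -> HIT
vaddr=190: (1,1) not in TLB -> MISS, insert

Answer: MISS HIT MISS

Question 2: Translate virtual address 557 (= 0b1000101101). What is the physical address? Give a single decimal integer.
vaddr = 557 = 0b1000101101
Split: l1_idx=4, l2_idx=1, offset=13
L1[4] = 2
L2[2][1] = 38
paddr = 38 * 32 + 13 = 1229

Answer: 1229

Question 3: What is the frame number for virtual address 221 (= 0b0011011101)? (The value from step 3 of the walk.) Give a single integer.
vaddr = 221: l1_idx=1, l2_idx=2
L1[1] = 0; L2[0][2] = 60

Answer: 60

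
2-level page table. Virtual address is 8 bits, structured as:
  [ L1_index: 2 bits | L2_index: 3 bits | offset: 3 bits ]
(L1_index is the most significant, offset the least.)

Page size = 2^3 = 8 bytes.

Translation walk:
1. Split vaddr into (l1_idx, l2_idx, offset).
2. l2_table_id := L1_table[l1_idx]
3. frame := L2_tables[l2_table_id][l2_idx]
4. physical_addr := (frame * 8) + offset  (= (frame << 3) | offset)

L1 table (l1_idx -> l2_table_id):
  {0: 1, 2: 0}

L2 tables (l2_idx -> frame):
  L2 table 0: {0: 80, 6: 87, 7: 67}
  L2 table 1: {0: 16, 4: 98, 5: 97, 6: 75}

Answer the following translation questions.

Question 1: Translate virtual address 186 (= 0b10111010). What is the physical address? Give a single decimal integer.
vaddr = 186 = 0b10111010
Split: l1_idx=2, l2_idx=7, offset=2
L1[2] = 0
L2[0][7] = 67
paddr = 67 * 8 + 2 = 538

Answer: 538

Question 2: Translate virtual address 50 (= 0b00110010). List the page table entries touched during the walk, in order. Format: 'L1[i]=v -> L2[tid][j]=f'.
Answer: L1[0]=1 -> L2[1][6]=75

Derivation:
vaddr = 50 = 0b00110010
Split: l1_idx=0, l2_idx=6, offset=2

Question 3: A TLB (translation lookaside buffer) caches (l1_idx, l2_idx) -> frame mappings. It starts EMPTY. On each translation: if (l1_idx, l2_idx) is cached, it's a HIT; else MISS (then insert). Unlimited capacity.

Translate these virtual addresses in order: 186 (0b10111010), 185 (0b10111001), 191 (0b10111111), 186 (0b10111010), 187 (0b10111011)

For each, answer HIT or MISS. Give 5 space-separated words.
vaddr=186: (2,7) not in TLB -> MISS, insert
vaddr=185: (2,7) in TLB -> HIT
vaddr=191: (2,7) in TLB -> HIT
vaddr=186: (2,7) in TLB -> HIT
vaddr=187: (2,7) in TLB -> HIT

Answer: MISS HIT HIT HIT HIT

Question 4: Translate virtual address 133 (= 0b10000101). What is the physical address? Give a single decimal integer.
vaddr = 133 = 0b10000101
Split: l1_idx=2, l2_idx=0, offset=5
L1[2] = 0
L2[0][0] = 80
paddr = 80 * 8 + 5 = 645

Answer: 645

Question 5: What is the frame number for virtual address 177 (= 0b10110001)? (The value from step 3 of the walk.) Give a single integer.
Answer: 87

Derivation:
vaddr = 177: l1_idx=2, l2_idx=6
L1[2] = 0; L2[0][6] = 87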